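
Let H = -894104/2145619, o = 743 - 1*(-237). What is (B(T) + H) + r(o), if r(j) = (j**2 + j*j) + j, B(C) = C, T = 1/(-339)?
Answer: 1397834898890105/727364841 ≈ 1.9218e+6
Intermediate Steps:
o = 980 (o = 743 + 237 = 980)
T = -1/339 ≈ -0.0029499
r(j) = j + 2*j**2 (r(j) = (j**2 + j**2) + j = 2*j**2 + j = j + 2*j**2)
H = -894104/2145619 (H = -894104*1/2145619 = -894104/2145619 ≈ -0.41671)
(B(T) + H) + r(o) = (-1/339 - 894104/2145619) + 980*(1 + 2*980) = -305246875/727364841 + 980*(1 + 1960) = -305246875/727364841 + 980*1961 = -305246875/727364841 + 1921780 = 1397834898890105/727364841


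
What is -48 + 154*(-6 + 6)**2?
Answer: -48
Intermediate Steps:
-48 + 154*(-6 + 6)**2 = -48 + 154*0**2 = -48 + 154*0 = -48 + 0 = -48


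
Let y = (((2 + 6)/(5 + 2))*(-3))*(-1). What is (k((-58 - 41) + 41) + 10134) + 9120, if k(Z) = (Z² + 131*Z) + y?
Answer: 105164/7 ≈ 15023.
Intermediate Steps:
y = 24/7 (y = ((8/7)*(-3))*(-1) = -24/7*(-1) = 24/7 ≈ 3.4286)
k(Z) = 24/7 + Z² + 131*Z (k(Z) = (Z² + 131*Z) + 24/7 = 24/7 + Z² + 131*Z)
(k((-58 - 41) + 41) + 10134) + 9120 = ((24/7 + ((-58 - 41) + 41)² + 131*((-58 - 41) + 41)) + 10134) + 9120 = ((24/7 + (-99 + 41)² + 131*(-99 + 41)) + 10134) + 9120 = ((24/7 + (-58)² + 131*(-58)) + 10134) + 9120 = ((24/7 + 3364 - 7598) + 10134) + 9120 = (-29614/7 + 10134) + 9120 = 41324/7 + 9120 = 105164/7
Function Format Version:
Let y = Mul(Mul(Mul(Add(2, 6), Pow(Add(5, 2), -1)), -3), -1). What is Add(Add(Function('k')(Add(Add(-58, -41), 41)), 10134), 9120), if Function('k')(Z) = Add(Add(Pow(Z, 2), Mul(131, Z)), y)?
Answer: Rational(105164, 7) ≈ 15023.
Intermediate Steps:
y = Rational(24, 7) (y = Mul(Mul(Mul(8, Pow(7, -1)), -3), -1) = Mul(Mul(Mul(8, Rational(1, 7)), -3), -1) = Mul(Mul(Rational(8, 7), -3), -1) = Mul(Rational(-24, 7), -1) = Rational(24, 7) ≈ 3.4286)
Function('k')(Z) = Add(Rational(24, 7), Pow(Z, 2), Mul(131, Z)) (Function('k')(Z) = Add(Add(Pow(Z, 2), Mul(131, Z)), Rational(24, 7)) = Add(Rational(24, 7), Pow(Z, 2), Mul(131, Z)))
Add(Add(Function('k')(Add(Add(-58, -41), 41)), 10134), 9120) = Add(Add(Add(Rational(24, 7), Pow(Add(Add(-58, -41), 41), 2), Mul(131, Add(Add(-58, -41), 41))), 10134), 9120) = Add(Add(Add(Rational(24, 7), Pow(Add(-99, 41), 2), Mul(131, Add(-99, 41))), 10134), 9120) = Add(Add(Add(Rational(24, 7), Pow(-58, 2), Mul(131, -58)), 10134), 9120) = Add(Add(Add(Rational(24, 7), 3364, -7598), 10134), 9120) = Add(Add(Rational(-29614, 7), 10134), 9120) = Add(Rational(41324, 7), 9120) = Rational(105164, 7)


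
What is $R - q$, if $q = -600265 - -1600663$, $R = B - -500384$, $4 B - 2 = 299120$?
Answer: $- \frac{850467}{2} \approx -4.2523 \cdot 10^{5}$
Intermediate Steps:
$B = \frac{149561}{2}$ ($B = \frac{1}{2} + \frac{1}{4} \cdot 299120 = \frac{1}{2} + 74780 = \frac{149561}{2} \approx 74781.0$)
$R = \frac{1150329}{2}$ ($R = \frac{149561}{2} - -500384 = \frac{149561}{2} + 500384 = \frac{1150329}{2} \approx 5.7516 \cdot 10^{5}$)
$q = 1000398$ ($q = -600265 + 1600663 = 1000398$)
$R - q = \frac{1150329}{2} - 1000398 = - \frac{850467}{2}$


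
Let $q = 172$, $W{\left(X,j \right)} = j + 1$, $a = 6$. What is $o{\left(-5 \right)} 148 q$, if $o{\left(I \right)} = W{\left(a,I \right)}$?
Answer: $-101824$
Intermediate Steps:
$W{\left(X,j \right)} = 1 + j$
$o{\left(I \right)} = 1 + I$
$o{\left(-5 \right)} 148 q = \left(1 - 5\right) 148 \cdot 172 = \left(-4\right) 148 \cdot 172 = \left(-592\right) 172 = -101824$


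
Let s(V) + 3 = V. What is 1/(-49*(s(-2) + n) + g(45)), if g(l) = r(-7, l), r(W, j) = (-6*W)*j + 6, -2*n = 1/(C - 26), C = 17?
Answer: 18/38489 ≈ 0.00046767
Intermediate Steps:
s(V) = -3 + V
n = 1/18 (n = -1/(2*(17 - 26)) = -1/2/(-9) = -1/2*(-1/9) = 1/18 ≈ 0.055556)
r(W, j) = 6 - 6*W*j (r(W, j) = -6*W*j + 6 = 6 - 6*W*j)
g(l) = 6 + 42*l (g(l) = 6 - 6*(-7)*l = 6 + 42*l)
1/(-49*(s(-2) + n) + g(45)) = 1/(-49*((-3 - 2) + 1/18) + (6 + 42*45)) = 1/(-49*(-5 + 1/18) + (6 + 1890)) = 1/(-49*(-89/18) + 1896) = 1/(4361/18 + 1896) = 1/(38489/18) = 18/38489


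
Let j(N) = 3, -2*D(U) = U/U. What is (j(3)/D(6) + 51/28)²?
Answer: 13689/784 ≈ 17.460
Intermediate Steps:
D(U) = -½ (D(U) = -U/(2*U) = -½*1 = -½)
(j(3)/D(6) + 51/28)² = (3/(-½) + 51/28)² = (3*(-2) + 51*(1/28))² = (-6 + 51/28)² = (-117/28)² = 13689/784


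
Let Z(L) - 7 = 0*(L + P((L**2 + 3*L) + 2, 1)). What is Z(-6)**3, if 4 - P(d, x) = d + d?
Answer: 343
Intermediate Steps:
P(d, x) = 4 - 2*d (P(d, x) = 4 - (d + d) = 4 - 2*d)
Z(L) = 7 (Z(L) = 7 + 0*(L + (4 - 2*((L**2 + 3*L) + 2))) = 7 + 0*(L + (4 - 2*(2 + L**2 + 3*L))) = 7 + 0*(L + (4 + (-4 - 6*L - 2*L**2))) = 7 + 0*(L + (-6*L - 2*L**2)) = 7 + 0*(-5*L - 2*L**2) = 7 + 0 = 7)
Z(-6)**3 = 7**3 = 343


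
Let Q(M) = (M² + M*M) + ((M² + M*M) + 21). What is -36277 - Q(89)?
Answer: -67982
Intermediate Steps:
Q(M) = 21 + 4*M² (Q(M) = (M² + M²) + ((M² + M²) + 21) = 2*M² + (2*M² + 21) = 2*M² + (21 + 2*M²) = 21 + 4*M²)
-36277 - Q(89) = -36277 - (21 + 4*89²) = -36277 - (21 + 4*7921) = -36277 - (21 + 31684) = -36277 - 1*31705 = -36277 - 31705 = -67982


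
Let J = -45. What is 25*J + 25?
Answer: -1100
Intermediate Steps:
25*J + 25 = 25*(-45) + 25 = -1125 + 25 = -1100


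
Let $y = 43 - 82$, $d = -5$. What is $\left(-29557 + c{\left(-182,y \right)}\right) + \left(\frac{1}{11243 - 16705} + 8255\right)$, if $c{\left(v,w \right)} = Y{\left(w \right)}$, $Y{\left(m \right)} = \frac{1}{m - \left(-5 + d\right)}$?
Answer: $- \frac{3374199687}{158398} \approx -21302.0$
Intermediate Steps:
$Y{\left(m \right)} = \frac{1}{10 + m}$ ($Y{\left(m \right)} = \frac{1}{m + \left(5 - -5\right)} = \frac{1}{m + \left(5 + 5\right)} = \frac{1}{m + 10} = \frac{1}{10 + m}$)
$y = -39$ ($y = 43 - 82 = -39$)
$c{\left(v,w \right)} = \frac{1}{10 + w}$
$\left(-29557 + c{\left(-182,y \right)}\right) + \left(\frac{1}{11243 - 16705} + 8255\right) = \left(-29557 + \frac{1}{10 - 39}\right) + \left(\frac{1}{11243 - 16705} + 8255\right) = \left(-29557 + \frac{1}{-29}\right) + \left(\frac{1}{-5462} + 8255\right) = \left(-29557 - \frac{1}{29}\right) + \left(- \frac{1}{5462} + 8255\right) = - \frac{857154}{29} + \frac{45088809}{5462} = - \frac{3374199687}{158398}$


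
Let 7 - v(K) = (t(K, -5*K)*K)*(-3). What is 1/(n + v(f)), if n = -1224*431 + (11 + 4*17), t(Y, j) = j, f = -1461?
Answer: -1/32545273 ≈ -3.0726e-8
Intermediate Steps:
v(K) = 7 - 15*K**2 (v(K) = 7 - (-5*K)*K*(-3) = 7 - (-5*K**2)*(-3) = 7 - 15*K**2)
n = -527465 (n = -527544 + (11 + 68) = -527544 + 79 = -527465)
1/(n + v(f)) = 1/(-527465 + (7 - 15*(-1461)**2)) = 1/(-527465 + (7 - 15*2134521)) = 1/(-527465 + (7 - 32017815)) = 1/(-527465 - 32017808) = 1/(-32545273) = -1/32545273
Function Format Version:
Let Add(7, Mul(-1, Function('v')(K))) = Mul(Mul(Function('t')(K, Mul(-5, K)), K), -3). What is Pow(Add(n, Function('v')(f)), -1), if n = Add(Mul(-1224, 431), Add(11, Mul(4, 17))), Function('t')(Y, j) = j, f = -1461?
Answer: Rational(-1, 32545273) ≈ -3.0726e-8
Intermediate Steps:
Function('v')(K) = Add(7, Mul(-15, Pow(K, 2))) (Function('v')(K) = Add(7, Mul(-1, Mul(Mul(Mul(-5, K), K), -3))) = Add(7, Mul(-1, Mul(Mul(-5, Pow(K, 2)), -3))) = Add(7, Mul(-1, Mul(15, Pow(K, 2)))) = Add(7, Mul(-15, Pow(K, 2))))
n = -527465 (n = Add(-527544, Add(11, 68)) = Add(-527544, 79) = -527465)
Pow(Add(n, Function('v')(f)), -1) = Pow(Add(-527465, Add(7, Mul(-15, Pow(-1461, 2)))), -1) = Pow(Add(-527465, Add(7, Mul(-15, 2134521))), -1) = Pow(Add(-527465, Add(7, -32017815)), -1) = Pow(Add(-527465, -32017808), -1) = Pow(-32545273, -1) = Rational(-1, 32545273)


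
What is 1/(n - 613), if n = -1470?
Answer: -1/2083 ≈ -0.00048008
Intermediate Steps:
1/(n - 613) = 1/(-1470 - 613) = 1/(-2083) = -1/2083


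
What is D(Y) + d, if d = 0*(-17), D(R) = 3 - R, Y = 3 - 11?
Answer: 11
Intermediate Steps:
Y = -8
d = 0
D(Y) + d = (3 - 1*(-8)) + 0 = (3 + 8) + 0 = 11 + 0 = 11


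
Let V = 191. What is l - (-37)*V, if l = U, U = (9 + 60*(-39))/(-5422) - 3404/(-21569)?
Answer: 826534016733/116947118 ≈ 7067.6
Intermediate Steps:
U = 68733827/116947118 (U = (9 - 2340)*(-1/5422) - 3404*(-1/21569) = -2331*(-1/5422) + 3404/21569 = 2331/5422 + 3404/21569 = 68733827/116947118 ≈ 0.58773)
l = 68733827/116947118 ≈ 0.58773
l - (-37)*V = 68733827/116947118 - (-37)*191 = 68733827/116947118 - 1*(-7067) = 68733827/116947118 + 7067 = 826534016733/116947118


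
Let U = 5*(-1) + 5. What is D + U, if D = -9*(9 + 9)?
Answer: -162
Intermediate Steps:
D = -162 (D = -9*18 = -162)
U = 0 (U = -5 + 5 = 0)
D + U = -162 + 0 = -162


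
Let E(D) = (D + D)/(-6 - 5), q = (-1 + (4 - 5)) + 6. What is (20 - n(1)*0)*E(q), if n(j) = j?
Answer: -160/11 ≈ -14.545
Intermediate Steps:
q = 4 (q = (-1 - 1) + 6 = -2 + 6 = 4)
E(D) = -2*D/11 (E(D) = (2*D)/(-11) = (2*D)*(-1/11) = -2*D/11)
(20 - n(1)*0)*E(q) = (20 - 1*1*0)*(-2/11*4) = (20 - 1*0)*(-8/11) = (20 + 0)*(-8/11) = 20*(-8/11) = -160/11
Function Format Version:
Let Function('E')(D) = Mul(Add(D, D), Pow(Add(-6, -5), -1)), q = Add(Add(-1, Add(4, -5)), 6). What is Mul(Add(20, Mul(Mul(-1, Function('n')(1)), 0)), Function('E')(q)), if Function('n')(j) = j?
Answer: Rational(-160, 11) ≈ -14.545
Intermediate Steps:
q = 4 (q = Add(Add(-1, -1), 6) = Add(-2, 6) = 4)
Function('E')(D) = Mul(Rational(-2, 11), D) (Function('E')(D) = Mul(Mul(2, D), Pow(-11, -1)) = Mul(Mul(2, D), Rational(-1, 11)) = Mul(Rational(-2, 11), D))
Mul(Add(20, Mul(Mul(-1, Function('n')(1)), 0)), Function('E')(q)) = Mul(Add(20, Mul(Mul(-1, 1), 0)), Mul(Rational(-2, 11), 4)) = Mul(Add(20, Mul(-1, 0)), Rational(-8, 11)) = Mul(Add(20, 0), Rational(-8, 11)) = Mul(20, Rational(-8, 11)) = Rational(-160, 11)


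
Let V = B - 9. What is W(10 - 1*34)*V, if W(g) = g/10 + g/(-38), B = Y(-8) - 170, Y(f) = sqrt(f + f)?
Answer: 30072/95 - 672*I/95 ≈ 316.55 - 7.0737*I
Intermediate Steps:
Y(f) = sqrt(2)*sqrt(f) (Y(f) = sqrt(2*f) = sqrt(2)*sqrt(f))
B = -170 + 4*I (B = sqrt(2)*sqrt(-8) - 170 = sqrt(2)*(2*I*sqrt(2)) - 170 = 4*I - 170 = -170 + 4*I ≈ -170.0 + 4.0*I)
W(g) = 7*g/95 (W(g) = g*(1/10) + g*(-1/38) = g/10 - g/38 = 7*g/95)
V = -179 + 4*I (V = (-170 + 4*I) - 9 = -179 + 4*I ≈ -179.0 + 4.0*I)
W(10 - 1*34)*V = (7*(10 - 1*34)/95)*(-179 + 4*I) = (7*(10 - 34)/95)*(-179 + 4*I) = ((7/95)*(-24))*(-179 + 4*I) = -168*(-179 + 4*I)/95 = 30072/95 - 672*I/95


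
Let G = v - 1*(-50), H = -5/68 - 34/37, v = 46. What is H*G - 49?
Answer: -90749/629 ≈ -144.28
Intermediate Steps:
H = -2497/2516 (H = -5*1/68 - 34*1/37 = -5/68 - 34/37 = -2497/2516 ≈ -0.99245)
G = 96 (G = 46 - 1*(-50) = 46 + 50 = 96)
H*G - 49 = -2497/2516*96 - 49 = -59928/629 - 49 = -90749/629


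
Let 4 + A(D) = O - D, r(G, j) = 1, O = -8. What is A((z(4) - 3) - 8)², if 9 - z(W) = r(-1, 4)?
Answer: 81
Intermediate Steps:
z(W) = 8 (z(W) = 9 - 1*1 = 9 - 1 = 8)
A(D) = -12 - D (A(D) = -4 + (-8 - D) = -12 - D)
A((z(4) - 3) - 8)² = (-12 - ((8 - 3) - 8))² = (-12 - (5 - 8))² = (-12 - 1*(-3))² = (-12 + 3)² = (-9)² = 81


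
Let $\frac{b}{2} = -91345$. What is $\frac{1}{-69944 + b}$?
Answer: $- \frac{1}{252634} \approx -3.9583 \cdot 10^{-6}$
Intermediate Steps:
$b = -182690$ ($b = 2 \left(-91345\right) = -182690$)
$\frac{1}{-69944 + b} = \frac{1}{-69944 - 182690} = \frac{1}{-252634} = - \frac{1}{252634}$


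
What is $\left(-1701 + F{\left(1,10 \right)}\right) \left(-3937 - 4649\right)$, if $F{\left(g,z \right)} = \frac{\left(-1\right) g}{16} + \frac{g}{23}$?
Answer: $\frac{2687310675}{184} \approx 1.4605 \cdot 10^{7}$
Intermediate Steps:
$F{\left(g,z \right)} = - \frac{7 g}{368}$ ($F{\left(g,z \right)} = - g \frac{1}{16} + g \frac{1}{23} = - \frac{g}{16} + \frac{g}{23} = - \frac{7 g}{368}$)
$\left(-1701 + F{\left(1,10 \right)}\right) \left(-3937 - 4649\right) = \left(-1701 - \frac{7}{368}\right) \left(-3937 - 4649\right) = \left(-1701 - \frac{7}{368}\right) \left(-8586\right) = \left(- \frac{625975}{368}\right) \left(-8586\right) = \frac{2687310675}{184}$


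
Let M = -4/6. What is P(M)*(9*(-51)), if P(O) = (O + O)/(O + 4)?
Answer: 918/5 ≈ 183.60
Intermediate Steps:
M = -2/3 (M = -4*1/6 = -2/3 ≈ -0.66667)
P(O) = 2*O/(4 + O) (P(O) = (2*O)/(4 + O) = 2*O/(4 + O))
P(M)*(9*(-51)) = (2*(-2/3)/(4 - 2/3))*(9*(-51)) = (2*(-2/3)/(10/3))*(-459) = (2*(-2/3)*(3/10))*(-459) = -2/5*(-459) = 918/5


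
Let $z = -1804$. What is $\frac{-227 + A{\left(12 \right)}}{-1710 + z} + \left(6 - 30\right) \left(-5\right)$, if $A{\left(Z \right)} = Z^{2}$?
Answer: $\frac{421763}{3514} \approx 120.02$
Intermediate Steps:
$\frac{-227 + A{\left(12 \right)}}{-1710 + z} + \left(6 - 30\right) \left(-5\right) = \frac{-227 + 12^{2}}{-1710 - 1804} + \left(6 - 30\right) \left(-5\right) = \frac{-227 + 144}{-3514} - -120 = \left(-83\right) \left(- \frac{1}{3514}\right) + 120 = \frac{83}{3514} + 120 = \frac{421763}{3514}$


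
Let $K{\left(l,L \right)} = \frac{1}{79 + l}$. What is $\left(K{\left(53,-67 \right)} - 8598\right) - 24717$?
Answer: $- \frac{4397579}{132} \approx -33315.0$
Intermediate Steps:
$\left(K{\left(53,-67 \right)} - 8598\right) - 24717 = \left(\frac{1}{79 + 53} - 8598\right) - 24717 = \left(\frac{1}{132} - 8598\right) - 24717 = - \frac{1134935}{132} - 24717 = - \frac{4397579}{132}$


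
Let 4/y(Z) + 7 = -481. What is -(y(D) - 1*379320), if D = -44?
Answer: 46277041/122 ≈ 3.7932e+5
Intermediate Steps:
y(Z) = -1/122 (y(Z) = 4/(-7 - 481) = 4/(-488) = 4*(-1/488) = -1/122)
-(y(D) - 1*379320) = -(-1/122 - 1*379320) = -(-1/122 - 379320) = -1*(-46277041/122) = 46277041/122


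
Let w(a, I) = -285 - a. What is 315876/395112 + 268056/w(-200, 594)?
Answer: -519045553/164630 ≈ -3152.8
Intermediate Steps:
315876/395112 + 268056/w(-200, 594) = 315876/395112 + 268056/(-285 - 1*(-200)) = 315876*(1/395112) + 268056/(-285 + 200) = 26323/32926 + 268056/(-85) = 26323/32926 + 268056*(-1/85) = 26323/32926 - 15768/5 = -519045553/164630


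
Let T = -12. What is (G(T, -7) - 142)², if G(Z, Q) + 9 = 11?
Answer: 19600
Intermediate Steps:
G(Z, Q) = 2 (G(Z, Q) = -9 + 11 = 2)
(G(T, -7) - 142)² = (2 - 142)² = (-140)² = 19600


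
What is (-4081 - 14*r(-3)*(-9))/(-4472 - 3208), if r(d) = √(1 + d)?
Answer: 4081/7680 - 21*I*√2/1280 ≈ 0.53138 - 0.023202*I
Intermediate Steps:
(-4081 - 14*r(-3)*(-9))/(-4472 - 3208) = (-4081 - 14*√(1 - 3)*(-9))/(-4472 - 3208) = (-4081 - 14*I*√2*(-9))/(-7680) = (-4081 - 14*I*√2*(-9))*(-1/7680) = (-4081 + 126*I*√2)*(-1/7680) = 4081/7680 - 21*I*√2/1280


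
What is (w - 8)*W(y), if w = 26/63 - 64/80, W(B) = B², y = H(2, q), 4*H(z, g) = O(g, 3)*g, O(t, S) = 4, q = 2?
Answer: -10568/315 ≈ -33.549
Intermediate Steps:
H(z, g) = g (H(z, g) = (4*g)/4 = g)
y = 2
w = -122/315 (w = 26*(1/63) - 64*1/80 = 26/63 - ⅘ = -122/315 ≈ -0.38730)
(w - 8)*W(y) = (-122/315 - 8)*2² = -2642/315*4 = -10568/315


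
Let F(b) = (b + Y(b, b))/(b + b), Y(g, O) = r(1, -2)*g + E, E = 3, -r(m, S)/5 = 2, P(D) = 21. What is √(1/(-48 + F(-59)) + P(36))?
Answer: 2*√50374245/3099 ≈ 4.5805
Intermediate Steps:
r(m, S) = -10 (r(m, S) = -5*2 = -10)
Y(g, O) = 3 - 10*g (Y(g, O) = -10*g + 3 = 3 - 10*g)
F(b) = (3 - 9*b)/(2*b) (F(b) = (b + (3 - 10*b))/(b + b) = (3 - 9*b)/((2*b)) = (3 - 9*b)*(1/(2*b)) = (3 - 9*b)/(2*b))
√(1/(-48 + F(-59)) + P(36)) = √(1/(-48 + (3/2)*(1 - 3*(-59))/(-59)) + 21) = √(1/(-48 + (3/2)*(-1/59)*(1 + 177)) + 21) = √(1/(-48 + (3/2)*(-1/59)*178) + 21) = √(1/(-48 - 267/59) + 21) = √(1/(-3099/59) + 21) = √(-59/3099 + 21) = √(65020/3099) = 2*√50374245/3099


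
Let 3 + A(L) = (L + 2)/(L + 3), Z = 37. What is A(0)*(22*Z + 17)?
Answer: -1939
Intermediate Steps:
A(L) = -3 + (2 + L)/(3 + L) (A(L) = -3 + (L + 2)/(L + 3) = -3 + (2 + L)/(3 + L))
A(0)*(22*Z + 17) = ((-7 - 2*0)/(3 + 0))*(22*37 + 17) = ((-7 + 0)/3)*(814 + 17) = ((⅓)*(-7))*831 = -7/3*831 = -1939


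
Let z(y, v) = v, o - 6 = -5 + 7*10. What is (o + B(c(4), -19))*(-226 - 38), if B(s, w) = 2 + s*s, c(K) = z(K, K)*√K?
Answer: -36168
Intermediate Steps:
o = 71 (o = 6 + (-5 + 7*10) = 6 + (-5 + 70) = 6 + 65 = 71)
c(K) = K^(3/2) (c(K) = K*√K = K^(3/2))
B(s, w) = 2 + s²
(o + B(c(4), -19))*(-226 - 38) = (71 + (2 + (4^(3/2))²))*(-226 - 38) = (71 + (2 + 8²))*(-264) = (71 + (2 + 64))*(-264) = (71 + 66)*(-264) = 137*(-264) = -36168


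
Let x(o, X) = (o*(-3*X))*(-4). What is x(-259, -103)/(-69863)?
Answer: -320124/69863 ≈ -4.5822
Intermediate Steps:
x(o, X) = 12*X*o (x(o, X) = -3*X*o*(-4) = 12*X*o)
x(-259, -103)/(-69863) = (12*(-103)*(-259))/(-69863) = 320124*(-1/69863) = -320124/69863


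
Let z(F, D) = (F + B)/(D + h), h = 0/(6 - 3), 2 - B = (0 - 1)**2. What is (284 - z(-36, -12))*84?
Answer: 23611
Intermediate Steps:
B = 1 (B = 2 - (0 - 1)**2 = 2 - 1*(-1)**2 = 2 - 1*1 = 2 - 1 = 1)
h = 0 (h = 0/3 = (1/3)*0 = 0)
z(F, D) = (1 + F)/D (z(F, D) = (F + 1)/(D + 0) = (1 + F)/D)
(284 - z(-36, -12))*84 = (284 - (1 - 36)/(-12))*84 = (284 - (-1)*(-35)/12)*84 = (284 - 1*35/12)*84 = (284 - 35/12)*84 = (3373/12)*84 = 23611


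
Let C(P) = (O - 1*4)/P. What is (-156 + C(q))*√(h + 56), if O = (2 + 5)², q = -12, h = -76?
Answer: -639*I*√5/2 ≈ -714.42*I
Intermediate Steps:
O = 49 (O = 7² = 49)
C(P) = 45/P (C(P) = (49 - 1*4)/P = (49 - 4)/P = 45/P)
(-156 + C(q))*√(h + 56) = (-156 + 45/(-12))*√(-76 + 56) = (-156 + 45*(-1/12))*√(-20) = (-156 - 15/4)*(2*I*√5) = -639*I*√5/2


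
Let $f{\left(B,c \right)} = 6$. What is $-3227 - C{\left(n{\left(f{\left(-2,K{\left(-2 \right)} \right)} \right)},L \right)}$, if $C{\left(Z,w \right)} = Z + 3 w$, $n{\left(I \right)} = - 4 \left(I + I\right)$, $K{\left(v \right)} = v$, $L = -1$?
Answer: $-3176$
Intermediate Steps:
$n{\left(I \right)} = - 8 I$ ($n{\left(I \right)} = - 4 \cdot 2 I = - 8 I$)
$-3227 - C{\left(n{\left(f{\left(-2,K{\left(-2 \right)} \right)} \right)},L \right)} = -3227 - \left(\left(-8\right) 6 + 3 \left(-1\right)\right) = -3227 - \left(-48 - 3\right) = -3227 - -51 = -3227 + 51 = -3176$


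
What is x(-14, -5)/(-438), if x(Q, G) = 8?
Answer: -4/219 ≈ -0.018265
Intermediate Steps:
x(-14, -5)/(-438) = 8/(-438) = 8*(-1/438) = -4/219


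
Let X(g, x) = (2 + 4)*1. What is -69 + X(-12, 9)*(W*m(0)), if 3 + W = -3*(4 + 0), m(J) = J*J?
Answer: -69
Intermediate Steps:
m(J) = J²
W = -15 (W = -3 - 3*(4 + 0) = -3 - 3*4 = -3 - 12 = -15)
X(g, x) = 6 (X(g, x) = 6*1 = 6)
-69 + X(-12, 9)*(W*m(0)) = -69 + 6*(-15*0²) = -69 + 6*(-15*0) = -69 + 6*0 = -69 + 0 = -69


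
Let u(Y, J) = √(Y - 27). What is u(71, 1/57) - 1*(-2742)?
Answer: 2742 + 2*√11 ≈ 2748.6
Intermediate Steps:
u(Y, J) = √(-27 + Y)
u(71, 1/57) - 1*(-2742) = √(-27 + 71) - 1*(-2742) = √44 + 2742 = 2*√11 + 2742 = 2742 + 2*√11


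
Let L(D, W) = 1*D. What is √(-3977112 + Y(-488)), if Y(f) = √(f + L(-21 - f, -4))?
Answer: √(-3977112 + I*√21) ≈ 0.e-3 + 1994.3*I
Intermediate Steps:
L(D, W) = D
Y(f) = I*√21 (Y(f) = √(f + (-21 - f)) = √(-21) = I*√21)
√(-3977112 + Y(-488)) = √(-3977112 + I*√21)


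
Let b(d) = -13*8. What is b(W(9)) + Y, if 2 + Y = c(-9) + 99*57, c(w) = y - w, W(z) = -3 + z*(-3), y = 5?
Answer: 5551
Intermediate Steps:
W(z) = -3 - 3*z
b(d) = -104
c(w) = 5 - w
Y = 5655 (Y = -2 + ((5 - 1*(-9)) + 99*57) = -2 + ((5 + 9) + 5643) = -2 + (14 + 5643) = -2 + 5657 = 5655)
b(W(9)) + Y = -104 + 5655 = 5551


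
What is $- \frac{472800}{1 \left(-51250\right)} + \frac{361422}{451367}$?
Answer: $\frac{4638583902}{462651175} \approx 10.026$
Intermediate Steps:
$- \frac{472800}{1 \left(-51250\right)} + \frac{361422}{451367} = - \frac{472800}{-51250} + 361422 \cdot \frac{1}{451367} = \left(-472800\right) \left(- \frac{1}{51250}\right) + \frac{361422}{451367} = \frac{9456}{1025} + \frac{361422}{451367} = \frac{4638583902}{462651175}$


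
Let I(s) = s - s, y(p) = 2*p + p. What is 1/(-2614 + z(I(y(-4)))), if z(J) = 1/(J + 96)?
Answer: -96/250943 ≈ -0.00038256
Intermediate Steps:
y(p) = 3*p
I(s) = 0
z(J) = 1/(96 + J)
1/(-2614 + z(I(y(-4)))) = 1/(-2614 + 1/(96 + 0)) = 1/(-2614 + 1/96) = 1/(-250943/96) = -96/250943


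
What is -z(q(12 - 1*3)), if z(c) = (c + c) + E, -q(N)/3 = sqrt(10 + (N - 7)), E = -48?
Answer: 48 + 12*sqrt(3) ≈ 68.785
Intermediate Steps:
q(N) = -3*sqrt(3 + N) (q(N) = -3*sqrt(10 + (N - 7)) = -3*sqrt(10 + (-7 + N)) = -3*sqrt(3 + N))
z(c) = -48 + 2*c (z(c) = (c + c) - 48 = 2*c - 48 = -48 + 2*c)
-z(q(12 - 1*3)) = -(-48 + 2*(-3*sqrt(3 + (12 - 1*3)))) = -(-48 + 2*(-3*sqrt(3 + (12 - 3)))) = -(-48 + 2*(-3*sqrt(3 + 9))) = -(-48 + 2*(-6*sqrt(3))) = -(-48 - 12*sqrt(3)) = 48 + 12*sqrt(3)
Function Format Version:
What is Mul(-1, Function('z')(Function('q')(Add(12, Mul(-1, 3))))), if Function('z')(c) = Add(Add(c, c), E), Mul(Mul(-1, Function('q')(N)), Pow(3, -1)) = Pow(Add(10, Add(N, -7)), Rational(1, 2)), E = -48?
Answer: Add(48, Mul(12, Pow(3, Rational(1, 2)))) ≈ 68.785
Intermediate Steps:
Function('q')(N) = Mul(-3, Pow(Add(3, N), Rational(1, 2))) (Function('q')(N) = Mul(-3, Pow(Add(10, Add(N, -7)), Rational(1, 2))) = Mul(-3, Pow(Add(10, Add(-7, N)), Rational(1, 2))) = Mul(-3, Pow(Add(3, N), Rational(1, 2))))
Function('z')(c) = Add(-48, Mul(2, c)) (Function('z')(c) = Add(Add(c, c), -48) = Add(Mul(2, c), -48) = Add(-48, Mul(2, c)))
Mul(-1, Function('z')(Function('q')(Add(12, Mul(-1, 3))))) = Mul(-1, Add(-48, Mul(2, Mul(-3, Pow(Add(3, Add(12, Mul(-1, 3))), Rational(1, 2)))))) = Mul(-1, Add(-48, Mul(2, Mul(-3, Pow(Add(3, Add(12, -3)), Rational(1, 2)))))) = Mul(-1, Add(-48, Mul(2, Mul(-3, Pow(Add(3, 9), Rational(1, 2)))))) = Mul(-1, Add(-48, Mul(2, Mul(-3, Pow(12, Rational(1, 2)))))) = Mul(-1, Add(-48, Mul(2, Mul(-3, Mul(2, Pow(3, Rational(1, 2))))))) = Mul(-1, Add(-48, Mul(2, Mul(-6, Pow(3, Rational(1, 2)))))) = Mul(-1, Add(-48, Mul(-12, Pow(3, Rational(1, 2))))) = Add(48, Mul(12, Pow(3, Rational(1, 2))))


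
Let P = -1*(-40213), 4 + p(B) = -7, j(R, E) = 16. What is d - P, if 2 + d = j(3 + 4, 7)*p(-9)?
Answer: -40391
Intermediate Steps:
p(B) = -11 (p(B) = -4 - 7 = -11)
d = -178 (d = -2 + 16*(-11) = -2 - 176 = -178)
P = 40213
d - P = -178 - 1*40213 = -178 - 40213 = -40391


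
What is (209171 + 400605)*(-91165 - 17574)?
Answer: -66306432464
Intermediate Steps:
(209171 + 400605)*(-91165 - 17574) = 609776*(-108739) = -66306432464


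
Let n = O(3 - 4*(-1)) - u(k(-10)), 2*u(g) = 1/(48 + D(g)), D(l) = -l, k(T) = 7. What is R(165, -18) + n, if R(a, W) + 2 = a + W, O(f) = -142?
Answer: 245/82 ≈ 2.9878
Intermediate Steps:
R(a, W) = -2 + W + a (R(a, W) = -2 + (a + W) = -2 + (W + a) = -2 + W + a)
u(g) = 1/(2*(48 - g))
n = -11645/82 (n = -142 - (-1)/(-96 + 2*7) = -142 - (-1)/(-96 + 14) = -142 - (-1)/(-82) = -142 - (-1)*(-1)/82 = -142 - 1*1/82 = -142 - 1/82 = -11645/82 ≈ -142.01)
R(165, -18) + n = (-2 - 18 + 165) - 11645/82 = 145 - 11645/82 = 245/82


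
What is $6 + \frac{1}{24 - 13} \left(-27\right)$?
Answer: $\frac{39}{11} \approx 3.5455$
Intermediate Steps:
$6 + \frac{1}{24 - 13} \left(-27\right) = 6 + \frac{1}{11} \left(-27\right) = 6 - \frac{27}{11} = \frac{39}{11}$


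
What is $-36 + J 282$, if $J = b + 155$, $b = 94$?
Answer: $70182$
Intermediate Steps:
$J = 249$ ($J = 94 + 155 = 249$)
$-36 + J 282 = -36 + 249 \cdot 282 = -36 + 70218 = 70182$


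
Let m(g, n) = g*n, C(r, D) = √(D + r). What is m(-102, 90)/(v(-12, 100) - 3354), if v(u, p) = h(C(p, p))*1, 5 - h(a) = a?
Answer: 30743820/11215601 - 91800*√2/11215601 ≈ 2.7296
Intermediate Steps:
h(a) = 5 - a
v(u, p) = 5 - √2*√p (v(u, p) = (5 - √(p + p))*1 = (5 - √(2*p))*1 = (5 - √2*√p)*1 = 5 - √2*√p)
m(-102, 90)/(v(-12, 100) - 3354) = (-102*90)/((5 - √2*√100) - 3354) = -9180/((5 - 1*√2*10) - 3354) = -9180/((5 - 10*√2) - 3354) = -9180/(-3349 - 10*√2)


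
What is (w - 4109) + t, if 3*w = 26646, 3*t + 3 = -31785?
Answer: -5823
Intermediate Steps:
t = -10596 (t = -1 + (⅓)*(-31785) = -1 - 10595 = -10596)
w = 8882 (w = (⅓)*26646 = 8882)
(w - 4109) + t = (8882 - 4109) - 10596 = 4773 - 10596 = -5823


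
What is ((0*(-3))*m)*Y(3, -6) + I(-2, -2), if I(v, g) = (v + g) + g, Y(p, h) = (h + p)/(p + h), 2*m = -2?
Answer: -6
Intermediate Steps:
m = -1 (m = (1/2)*(-2) = -1)
Y(p, h) = 1 (Y(p, h) = (h + p)/(h + p) = 1)
I(v, g) = v + 2*g (I(v, g) = (g + v) + g = v + 2*g)
((0*(-3))*m)*Y(3, -6) + I(-2, -2) = ((0*(-3))*(-1))*1 + (-2 + 2*(-2)) = (0*(-1))*1 + (-2 - 4) = 0*1 - 6 = 0 - 6 = -6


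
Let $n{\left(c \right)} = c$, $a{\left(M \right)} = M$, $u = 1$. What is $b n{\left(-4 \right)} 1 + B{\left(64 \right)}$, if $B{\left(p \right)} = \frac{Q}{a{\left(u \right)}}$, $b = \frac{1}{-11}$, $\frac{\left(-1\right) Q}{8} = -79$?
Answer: $\frac{6956}{11} \approx 632.36$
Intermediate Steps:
$Q = 632$ ($Q = \left(-8\right) \left(-79\right) = 632$)
$b = - \frac{1}{11} \approx -0.090909$
$B{\left(p \right)} = 632$ ($B{\left(p \right)} = \frac{632}{1} = 632 \cdot 1 = 632$)
$b n{\left(-4 \right)} 1 + B{\left(64 \right)} = \left(- \frac{1}{11}\right) \left(-4\right) 1 + 632 = \frac{4}{11} \cdot 1 + 632 = \frac{4}{11} + 632 = \frac{6956}{11}$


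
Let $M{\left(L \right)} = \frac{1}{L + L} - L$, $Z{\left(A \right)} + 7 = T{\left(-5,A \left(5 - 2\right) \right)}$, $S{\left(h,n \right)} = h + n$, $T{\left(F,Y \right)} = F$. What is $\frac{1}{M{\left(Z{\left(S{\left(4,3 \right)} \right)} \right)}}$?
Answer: $\frac{24}{287} \approx 0.083624$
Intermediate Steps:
$Z{\left(A \right)} = -12$ ($Z{\left(A \right)} = -7 - 5 = -12$)
$M{\left(L \right)} = \frac{1}{2 L} - L$
$\frac{1}{M{\left(Z{\left(S{\left(4,3 \right)} \right)} \right)}} = \frac{1}{\frac{1}{2 \left(-12\right)} - -12} = \frac{1}{\frac{1}{2} \left(- \frac{1}{12}\right) + 12} = \frac{1}{- \frac{1}{24} + 12} = \frac{1}{\frac{287}{24}} = \frac{24}{287}$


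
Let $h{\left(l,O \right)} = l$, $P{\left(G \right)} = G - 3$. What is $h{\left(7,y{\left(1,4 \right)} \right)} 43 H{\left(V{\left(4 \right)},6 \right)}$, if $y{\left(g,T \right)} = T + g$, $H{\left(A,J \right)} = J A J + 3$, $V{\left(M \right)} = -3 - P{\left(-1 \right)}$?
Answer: $11739$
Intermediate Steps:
$P{\left(G \right)} = -3 + G$ ($P{\left(G \right)} = G - 3 = -3 + G$)
$V{\left(M \right)} = 1$ ($V{\left(M \right)} = -3 - \left(-3 - 1\right) = -3 - -4 = -3 + 4 = 1$)
$H{\left(A,J \right)} = 3 + A J^{2}$ ($H{\left(A,J \right)} = A J J + 3 = A J^{2} + 3 = 3 + A J^{2}$)
$h{\left(7,y{\left(1,4 \right)} \right)} 43 H{\left(V{\left(4 \right)},6 \right)} = 7 \cdot 43 \left(3 + 1 \cdot 6^{2}\right) = 301 \left(3 + 1 \cdot 36\right) = 301 \left(3 + 36\right) = 301 \cdot 39 = 11739$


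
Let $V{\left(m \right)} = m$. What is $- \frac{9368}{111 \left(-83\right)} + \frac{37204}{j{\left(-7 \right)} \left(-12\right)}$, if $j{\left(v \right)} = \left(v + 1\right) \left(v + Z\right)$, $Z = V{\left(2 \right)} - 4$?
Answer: $- \frac{28057499}{497502} \approx -56.397$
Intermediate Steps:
$Z = -2$ ($Z = 2 - 4 = -2$)
$j{\left(v \right)} = \left(1 + v\right) \left(-2 + v\right)$ ($j{\left(v \right)} = \left(v + 1\right) \left(v - 2\right) = \left(1 + v\right) \left(-2 + v\right)$)
$- \frac{9368}{111 \left(-83\right)} + \frac{37204}{j{\left(-7 \right)} \left(-12\right)} = - \frac{9368}{111 \left(-83\right)} + \frac{37204}{\left(-2 + \left(-7\right)^{2} - -7\right) \left(-12\right)} = - \frac{9368}{-9213} + \frac{37204}{\left(-2 + 49 + 7\right) \left(-12\right)} = \left(-9368\right) \left(- \frac{1}{9213}\right) + \frac{37204}{54 \left(-12\right)} = \frac{9368}{9213} + \frac{37204}{-648} = \frac{9368}{9213} + 37204 \left(- \frac{1}{648}\right) = \frac{9368}{9213} - \frac{9301}{162} = - \frac{28057499}{497502}$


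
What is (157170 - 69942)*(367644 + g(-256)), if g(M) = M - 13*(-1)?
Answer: 32047654428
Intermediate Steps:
g(M) = 13 + M (g(M) = M + 13 = 13 + M)
(157170 - 69942)*(367644 + g(-256)) = (157170 - 69942)*(367644 + (13 - 256)) = 87228*(367644 - 243) = 87228*367401 = 32047654428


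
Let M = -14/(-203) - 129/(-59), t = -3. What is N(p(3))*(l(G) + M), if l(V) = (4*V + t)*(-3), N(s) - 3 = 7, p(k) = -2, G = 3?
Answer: -423380/1711 ≈ -247.45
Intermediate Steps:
N(s) = 10 (N(s) = 3 + 7 = 10)
l(V) = 9 - 12*V (l(V) = (4*V - 3)*(-3) = (-3 + 4*V)*(-3) = 9 - 12*V)
M = 3859/1711 (M = -14*(-1/203) - 129*(-1/59) = 2/29 + 129/59 = 3859/1711 ≈ 2.2554)
N(p(3))*(l(G) + M) = 10*((9 - 12*3) + 3859/1711) = 10*((9 - 36) + 3859/1711) = 10*(-27 + 3859/1711) = 10*(-42338/1711) = -423380/1711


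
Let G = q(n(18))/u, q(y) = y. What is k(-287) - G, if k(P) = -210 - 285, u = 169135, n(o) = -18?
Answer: -83721807/169135 ≈ -495.00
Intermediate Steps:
k(P) = -495
G = -18/169135 ≈ -0.00010642
k(-287) - G = -495 - 1*(-18/169135) = -495 + 18/169135 = -83721807/169135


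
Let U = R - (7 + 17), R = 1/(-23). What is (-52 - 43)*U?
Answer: 52535/23 ≈ 2284.1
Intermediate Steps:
R = -1/23 ≈ -0.043478
U = -553/23 (U = -1/23 - (7 + 17) = -1/23 - 1*24 = -1/23 - 24 = -553/23 ≈ -24.043)
(-52 - 43)*U = (-52 - 43)*(-553/23) = -95*(-553/23) = 52535/23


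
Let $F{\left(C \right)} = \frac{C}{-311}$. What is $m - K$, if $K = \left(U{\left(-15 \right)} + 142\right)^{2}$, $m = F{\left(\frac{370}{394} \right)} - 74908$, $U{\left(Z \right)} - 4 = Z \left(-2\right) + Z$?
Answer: $- \frac{6177490528}{61267} \approx -1.0083 \cdot 10^{5}$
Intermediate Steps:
$U{\left(Z \right)} = 4 - Z$ ($U{\left(Z \right)} = 4 + \left(Z \left(-2\right) + Z\right) = 4 + \left(- 2 Z + Z\right) = 4 - Z$)
$F{\left(C \right)} = - \frac{C}{311}$ ($F{\left(C \right)} = C \left(- \frac{1}{311}\right) = - \frac{C}{311}$)
$m = - \frac{4589388621}{61267}$ ($m = - \frac{370 \cdot \frac{1}{394}}{311} - 74908 = \left(- \frac{1}{311}\right) \frac{185}{197} - 74908 = - \frac{185}{61267} - 74908 = - \frac{4589388621}{61267} \approx -74908.0$)
$K = 25921$ ($K = \left(\left(4 - -15\right) + 142\right)^{2} = \left(\left(4 + 15\right) + 142\right)^{2} = \left(19 + 142\right)^{2} = 161^{2} = 25921$)
$m - K = - \frac{4589388621}{61267} - 25921 = - \frac{6177490528}{61267}$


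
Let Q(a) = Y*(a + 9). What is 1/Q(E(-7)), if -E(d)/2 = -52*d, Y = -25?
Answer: 1/17975 ≈ 5.5633e-5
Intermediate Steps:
E(d) = 104*d (E(d) = -(-104)*d = 104*d)
Q(a) = -225 - 25*a (Q(a) = -25*(a + 9) = -25*(9 + a) = -225 - 25*a)
1/Q(E(-7)) = 1/(-225 - 2600*(-7)) = 1/(-225 - 25*(-728)) = 1/(-225 + 18200) = 1/17975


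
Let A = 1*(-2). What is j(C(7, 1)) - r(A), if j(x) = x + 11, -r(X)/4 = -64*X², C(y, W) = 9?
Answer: -1004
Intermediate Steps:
A = -2
r(X) = 256*X² (r(X) = -(-256)*X² = 256*X²)
j(x) = 11 + x
j(C(7, 1)) - r(A) = (11 + 9) - 256*(-2)² = 20 - 256*4 = 20 - 1*1024 = 20 - 1024 = -1004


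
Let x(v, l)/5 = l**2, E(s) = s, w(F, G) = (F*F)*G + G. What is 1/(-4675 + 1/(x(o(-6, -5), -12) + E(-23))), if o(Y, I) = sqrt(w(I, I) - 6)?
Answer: -697/3258474 ≈ -0.00021390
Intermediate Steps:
w(F, G) = G + G*F**2 (w(F, G) = F**2*G + G = G*F**2 + G = G + G*F**2)
o(Y, I) = sqrt(-6 + I*(1 + I**2)) (o(Y, I) = sqrt(I*(1 + I**2) - 6) = sqrt(-6 + I*(1 + I**2)))
x(v, l) = 5*l**2
1/(-4675 + 1/(x(o(-6, -5), -12) + E(-23))) = 1/(-4675 + 1/(5*(-12)**2 - 23)) = 1/(-4675 + 1/(5*144 - 23)) = 1/(-4675 + 1/(720 - 23)) = 1/(-4675 + 1/697) = 1/(-3258474/697) = -697/3258474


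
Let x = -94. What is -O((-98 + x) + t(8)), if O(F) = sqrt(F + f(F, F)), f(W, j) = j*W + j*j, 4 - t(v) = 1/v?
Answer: -sqrt(4518010)/8 ≈ -265.70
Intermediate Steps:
t(v) = 4 - 1/v
f(W, j) = j**2 + W*j (f(W, j) = W*j + j**2 = j**2 + W*j)
O(F) = sqrt(F + 2*F**2) (O(F) = sqrt(F + F*(F + F)) = sqrt(F + F*(2*F)) = sqrt(F + 2*F**2))
-O((-98 + x) + t(8)) = -sqrt(((-98 - 94) + (4 - 1/8))*(1 + 2*((-98 - 94) + (4 - 1/8)))) = -sqrt((-192 + (4 - 1*1/8))*(1 + 2*(-192 + (4 - 1*1/8)))) = -sqrt((-192 + (4 - 1/8))*(1 + 2*(-192 + (4 - 1/8)))) = -sqrt((-192 + 31/8)*(1 + 2*(-192 + 31/8))) = -sqrt(-1505*(1 + 2*(-1505/8))/8) = -sqrt(-1505*(1 - 1505/4)/8) = -sqrt(-1505/8*(-1501/4)) = -sqrt(2259005/32) = -sqrt(4518010)/8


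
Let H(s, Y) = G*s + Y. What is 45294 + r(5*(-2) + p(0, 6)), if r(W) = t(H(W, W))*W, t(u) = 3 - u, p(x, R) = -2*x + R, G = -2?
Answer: 45298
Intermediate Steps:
H(s, Y) = Y - 2*s (H(s, Y) = -2*s + Y = Y - 2*s)
p(x, R) = R - 2*x
r(W) = W*(3 + W) (r(W) = (3 - (W - 2*W))*W = (3 - (-1)*W)*W = (3 + W)*W = W*(3 + W))
45294 + r(5*(-2) + p(0, 6)) = 45294 + (5*(-2) + (6 - 2*0))*(3 + (5*(-2) + (6 - 2*0))) = 45294 + (-10 + (6 + 0))*(3 + (-10 + (6 + 0))) = 45294 + (-10 + 6)*(3 + (-10 + 6)) = 45294 - 4*(3 - 4) = 45294 - 4*(-1) = 45294 + 4 = 45298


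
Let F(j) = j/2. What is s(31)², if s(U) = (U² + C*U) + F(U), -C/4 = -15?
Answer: 32182929/4 ≈ 8.0457e+6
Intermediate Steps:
F(j) = j/2 (F(j) = j*(½) = j/2)
C = 60 (C = -4*(-15) = 60)
s(U) = U² + 121*U/2 (s(U) = (U² + 60*U) + U/2 = U² + 121*U/2)
s(31)² = ((½)*31*(121 + 2*31))² = ((½)*31*(121 + 62))² = ((½)*31*183)² = (5673/2)² = 32182929/4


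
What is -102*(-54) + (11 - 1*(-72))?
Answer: 5591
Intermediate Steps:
-102*(-54) + (11 - 1*(-72)) = 5508 + (11 + 72) = 5508 + 83 = 5591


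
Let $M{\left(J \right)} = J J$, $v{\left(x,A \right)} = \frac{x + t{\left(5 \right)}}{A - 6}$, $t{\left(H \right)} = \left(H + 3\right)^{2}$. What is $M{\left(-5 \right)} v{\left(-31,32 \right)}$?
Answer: $\frac{825}{26} \approx 31.731$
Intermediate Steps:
$t{\left(H \right)} = \left(3 + H\right)^{2}$
$v{\left(x,A \right)} = \frac{64 + x}{-6 + A}$ ($v{\left(x,A \right)} = \frac{x + \left(3 + 5\right)^{2}}{A - 6} = \frac{x + 8^{2}}{-6 + A} = \frac{x + 64}{-6 + A} = \frac{64 + x}{-6 + A}$)
$M{\left(J \right)} = J^{2}$
$M{\left(-5 \right)} v{\left(-31,32 \right)} = \left(-5\right)^{2} \frac{64 - 31}{-6 + 32} = 25 \cdot \frac{1}{26} \cdot 33 = 25 \cdot \frac{33}{26} = \frac{825}{26}$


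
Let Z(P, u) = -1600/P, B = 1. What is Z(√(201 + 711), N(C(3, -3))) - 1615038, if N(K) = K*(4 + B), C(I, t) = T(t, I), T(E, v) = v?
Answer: -1615038 - 400*√57/57 ≈ -1.6151e+6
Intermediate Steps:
C(I, t) = I
N(K) = 5*K (N(K) = K*(4 + 1) = K*5 = 5*K)
Z(√(201 + 711), N(C(3, -3))) - 1615038 = -1600/√(201 + 711) - 1615038 = -1600*√57/228 - 1615038 = -400*√57/57 - 1615038 = -1615038 - 400*√57/57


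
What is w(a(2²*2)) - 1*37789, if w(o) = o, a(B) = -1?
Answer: -37790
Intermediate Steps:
w(a(2²*2)) - 1*37789 = -1 - 1*37789 = -1 - 37789 = -37790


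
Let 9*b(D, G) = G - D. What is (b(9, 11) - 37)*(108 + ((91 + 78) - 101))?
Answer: -58256/9 ≈ -6472.9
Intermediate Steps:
b(D, G) = -D/9 + G/9 (b(D, G) = (G - D)/9 = -D/9 + G/9)
(b(9, 11) - 37)*(108 + ((91 + 78) - 101)) = ((-1/9*9 + (1/9)*11) - 37)*(108 + ((91 + 78) - 101)) = ((-1 + 11/9) - 37)*(108 + (169 - 101)) = (2/9 - 37)*(108 + 68) = -331/9*176 = -58256/9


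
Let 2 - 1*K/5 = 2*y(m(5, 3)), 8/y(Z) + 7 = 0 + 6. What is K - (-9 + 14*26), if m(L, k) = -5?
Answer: -265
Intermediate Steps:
y(Z) = -8 (y(Z) = 8/(-7 + (0 + 6)) = 8/(-7 + 6) = 8/(-1) = 8*(-1) = -8)
K = 90 (K = 10 - 10*(-8) = 10 - 5*(-16) = 10 + 80 = 90)
K - (-9 + 14*26) = 90 - (-9 + 14*26) = 90 - (-9 + 364) = 90 - 1*355 = 90 - 355 = -265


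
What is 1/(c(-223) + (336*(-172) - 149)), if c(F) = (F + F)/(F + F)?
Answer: -1/57940 ≈ -1.7259e-5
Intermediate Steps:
c(F) = 1 (c(F) = (2*F)/((2*F)) = (2*F)*(1/(2*F)) = 1)
1/(c(-223) + (336*(-172) - 149)) = 1/(1 + (336*(-172) - 149)) = 1/(1 + (-57792 - 149)) = 1/(1 - 57941) = 1/(-57940) = -1/57940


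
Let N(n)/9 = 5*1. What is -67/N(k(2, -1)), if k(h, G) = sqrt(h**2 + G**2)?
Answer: -67/45 ≈ -1.4889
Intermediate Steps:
k(h, G) = sqrt(G**2 + h**2)
N(n) = 45 (N(n) = 9*(5*1) = 9*5 = 45)
-67/N(k(2, -1)) = -67/45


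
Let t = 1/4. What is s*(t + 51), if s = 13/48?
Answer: 2665/192 ≈ 13.880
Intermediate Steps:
s = 13/48 (s = 13*(1/48) = 13/48 ≈ 0.27083)
t = 1/4 ≈ 0.25000
s*(t + 51) = 13*(1/4 + 51)/48 = (13/48)*(205/4) = 2665/192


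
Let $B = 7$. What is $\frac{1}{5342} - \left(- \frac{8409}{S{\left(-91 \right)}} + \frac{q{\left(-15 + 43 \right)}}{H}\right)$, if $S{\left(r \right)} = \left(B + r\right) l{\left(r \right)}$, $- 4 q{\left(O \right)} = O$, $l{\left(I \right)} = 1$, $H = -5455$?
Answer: $- \frac{40841012061}{407968540} \approx -100.11$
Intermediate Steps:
$q{\left(O \right)} = - \frac{O}{4}$
$S{\left(r \right)} = 7 + r$ ($S{\left(r \right)} = \left(7 + r\right) 1 = 7 + r$)
$\frac{1}{5342} - \left(- \frac{8409}{S{\left(-91 \right)}} + \frac{q{\left(-15 + 43 \right)}}{H}\right) = \frac{1}{5342} - \left(- \frac{8409}{7 - 91} + \frac{\left(- \frac{1}{4}\right) \left(-15 + 43\right)}{-5455}\right) = \frac{1}{5342} - \left(- \frac{8409}{-84} + \left(- \frac{1}{4}\right) 28 \left(- \frac{1}{5455}\right)\right) = \frac{1}{5342} - \left(\left(-8409\right) \left(- \frac{1}{84}\right) - - \frac{7}{5455}\right) = \frac{1}{5342} - \left(\frac{2803}{28} + \frac{7}{5455}\right) = \frac{1}{5342} - \frac{15290561}{152740} = - \frac{40841012061}{407968540}$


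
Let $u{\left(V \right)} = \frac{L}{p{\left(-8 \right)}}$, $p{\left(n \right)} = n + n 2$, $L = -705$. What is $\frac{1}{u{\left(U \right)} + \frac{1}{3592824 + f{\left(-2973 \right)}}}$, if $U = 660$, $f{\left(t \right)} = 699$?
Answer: $\frac{28748184}{844477913} \approx 0.034043$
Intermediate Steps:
$p{\left(n \right)} = 3 n$ ($p{\left(n \right)} = n + 2 n = 3 n$)
$u{\left(V \right)} = \frac{235}{8}$ ($u{\left(V \right)} = - \frac{705}{3 \left(-8\right)} = - \frac{705}{-24} = \left(-705\right) \left(- \frac{1}{24}\right) = \frac{235}{8}$)
$\frac{1}{u{\left(U \right)} + \frac{1}{3592824 + f{\left(-2973 \right)}}} = \frac{1}{\frac{235}{8} + \frac{1}{3592824 + 699}} = \frac{1}{\frac{235}{8} + \frac{1}{3593523}} = \frac{1}{\frac{844477913}{28748184}} = \frac{28748184}{844477913}$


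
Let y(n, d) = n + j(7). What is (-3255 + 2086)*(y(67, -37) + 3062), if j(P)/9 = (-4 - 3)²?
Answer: -4173330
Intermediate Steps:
j(P) = 441 (j(P) = 9*(-4 - 3)² = 9*(-7)² = 9*49 = 441)
y(n, d) = 441 + n (y(n, d) = n + 441 = 441 + n)
(-3255 + 2086)*(y(67, -37) + 3062) = (-3255 + 2086)*((441 + 67) + 3062) = -1169*(508 + 3062) = -1169*3570 = -4173330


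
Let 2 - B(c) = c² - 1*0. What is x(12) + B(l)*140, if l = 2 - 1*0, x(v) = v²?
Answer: -136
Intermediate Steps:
l = 2 (l = 2 + 0 = 2)
B(c) = 2 - c² (B(c) = 2 - (c² - 1*0) = 2 - (c² + 0) = 2 - c²)
x(12) + B(l)*140 = 12² + (2 - 1*2²)*140 = 144 + (2 - 1*4)*140 = 144 + (2 - 4)*140 = 144 - 2*140 = 144 - 280 = -136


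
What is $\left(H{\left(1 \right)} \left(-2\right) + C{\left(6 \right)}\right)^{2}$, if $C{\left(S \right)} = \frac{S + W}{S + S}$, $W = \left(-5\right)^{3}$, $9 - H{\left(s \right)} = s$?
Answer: $\frac{96721}{144} \approx 671.67$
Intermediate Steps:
$H{\left(s \right)} = 9 - s$
$W = -125$
$C{\left(S \right)} = \frac{-125 + S}{2 S}$ ($C{\left(S \right)} = \frac{S - 125}{S + S} = \frac{-125 + S}{2 S}$)
$\left(H{\left(1 \right)} \left(-2\right) + C{\left(6 \right)}\right)^{2} = \left(\left(9 - 1\right) \left(-2\right) + \frac{-125 + 6}{2 \cdot 6}\right)^{2} = \left(\left(9 - 1\right) \left(-2\right) + \frac{1}{2} \cdot \frac{1}{6} \left(-119\right)\right)^{2} = \left(8 \left(-2\right) - \frac{119}{12}\right)^{2} = \left(-16 - \frac{119}{12}\right)^{2} = \left(- \frac{311}{12}\right)^{2} = \frac{96721}{144}$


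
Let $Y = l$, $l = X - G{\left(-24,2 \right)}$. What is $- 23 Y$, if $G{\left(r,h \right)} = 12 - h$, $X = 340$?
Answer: $-7590$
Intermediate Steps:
$l = 330$ ($l = 340 - \left(12 - 2\right) = 340 - 10 = 330$)
$Y = 330$
$- 23 Y = \left(-23\right) 330 = -7590$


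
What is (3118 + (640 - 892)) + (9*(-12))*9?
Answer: 1894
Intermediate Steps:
(3118 + (640 - 892)) + (9*(-12))*9 = (3118 - 252) - 108*9 = 2866 - 972 = 1894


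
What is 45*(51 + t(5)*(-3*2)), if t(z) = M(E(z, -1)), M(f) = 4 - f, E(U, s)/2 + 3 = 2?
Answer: 675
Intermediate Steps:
E(U, s) = -2 (E(U, s) = -6 + 2*2 = -6 + 4 = -2)
t(z) = 6 (t(z) = 4 - 1*(-2) = 4 + 2 = 6)
45*(51 + t(5)*(-3*2)) = 45*(51 + 6*(-3*2)) = 45*(51 + 6*(-6)) = 45*(51 - 36) = 45*15 = 675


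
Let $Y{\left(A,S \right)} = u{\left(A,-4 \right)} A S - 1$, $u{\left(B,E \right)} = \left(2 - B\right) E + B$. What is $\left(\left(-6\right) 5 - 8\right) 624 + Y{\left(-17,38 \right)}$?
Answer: $36365$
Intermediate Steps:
$u{\left(B,E \right)} = B + E \left(2 - B\right)$ ($u{\left(B,E \right)} = E \left(2 - B\right) + B = B + E \left(2 - B\right)$)
$Y{\left(A,S \right)} = -1 + A S \left(-8 + 5 A\right)$ ($Y{\left(A,S \right)} = \left(A + 2 \left(-4\right) - A \left(-4\right)\right) A S - 1 = \left(A - 8 + 4 A\right) A S - 1 = \left(-8 + 5 A\right) A S - 1 = A \left(-8 + 5 A\right) S - 1 = A S \left(-8 + 5 A\right) - 1 = -1 + A S \left(-8 + 5 A\right)$)
$\left(\left(-6\right) 5 - 8\right) 624 + Y{\left(-17,38 \right)} = \left(\left(-6\right) 5 - 8\right) 624 - \left(1 + 646 \left(-8 + 5 \left(-17\right)\right)\right) = \left(-30 - 8\right) 624 - \left(1 + 646 \left(-8 - 85\right)\right) = \left(-38\right) 624 - \left(1 + 646 \left(-93\right)\right) = -23712 + \left(-1 + 60078\right) = -23712 + 60077 = 36365$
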